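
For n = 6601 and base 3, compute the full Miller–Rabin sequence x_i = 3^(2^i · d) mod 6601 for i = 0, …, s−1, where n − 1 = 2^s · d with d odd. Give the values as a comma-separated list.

n − 1 = 6600 = 2^3 · 825, so s = 3 and d = 825.
x_0 = 3^825 mod 6601 = 3037.
x_1 = 3037^2 mod 6601 = 1772.
x_2 = 1772^2 mod 6601 = 4509.

3037, 1772, 4509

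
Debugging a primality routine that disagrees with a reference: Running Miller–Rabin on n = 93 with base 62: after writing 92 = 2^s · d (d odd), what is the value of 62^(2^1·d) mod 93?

n − 1 = 92 = 2^2 · 23, so s = 2 and d = 23.
x_0 = 62^23 mod 93 = 62.
x_1 = 62^2 mod 93 = 31.

31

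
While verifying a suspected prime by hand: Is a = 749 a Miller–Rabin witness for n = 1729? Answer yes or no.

yes

n − 1 = 1728 = 2^6 · 27, so s = 6 and d = 27.
x_0 = 749^27 mod 1729 = 1253.
x_0 is neither 1 nor 1728, so continue squaring.
x_1 = 1253^2 mod 1729 = 77.
x_2 = 77^2 mod 1729 = 742.
x_3 = 742^2 mod 1729 = 742.
x_4 = 742^2 mod 1729 = 742.
x_5 = 742^2 mod 1729 = 742.
Reached i = s−1 = 5 without hitting −1: 749 is a Miller–Rabin witness and 1729 is composite.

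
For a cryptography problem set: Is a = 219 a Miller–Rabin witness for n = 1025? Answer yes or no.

yes

n − 1 = 1024 = 2^10 · 1, so s = 10 and d = 1.
x_0 = 219^1 mod 1025 = 219.
x_0 is neither 1 nor 1024, so continue squaring.
x_1 = 219^2 mod 1025 = 811.
x_2 = 811^2 mod 1025 = 696.
x_3 = 696^2 mod 1025 = 616.
x_4 = 616^2 mod 1025 = 206.
x_5 = 206^2 mod 1025 = 411.
x_6 = 411^2 mod 1025 = 821.
x_7 = 821^2 mod 1025 = 616.
x_8 = 616^2 mod 1025 = 206.
x_9 = 206^2 mod 1025 = 411.
Reached i = s−1 = 9 without hitting −1: 219 is a Miller–Rabin witness and 1025 is composite.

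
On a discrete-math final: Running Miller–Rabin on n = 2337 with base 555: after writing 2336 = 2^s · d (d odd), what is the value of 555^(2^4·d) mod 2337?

n − 1 = 2336 = 2^5 · 73, so s = 5 and d = 73.
x_0 = 555^73 mod 2337 = 384.
x_1 = 384^2 mod 2337 = 225.
x_2 = 225^2 mod 2337 = 1548.
x_3 = 1548^2 mod 2337 = 879.
x_4 = 879^2 mod 2337 = 1431.

1431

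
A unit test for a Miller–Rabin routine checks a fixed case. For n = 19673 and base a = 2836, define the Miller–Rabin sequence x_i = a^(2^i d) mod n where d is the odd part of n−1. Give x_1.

n − 1 = 19672 = 2^3 · 2459, so s = 3 and d = 2459.
x_0 = 2836^2459 mod 19673 = 17012.
x_1 = 17012^2 mod 19673 = 18314.

18314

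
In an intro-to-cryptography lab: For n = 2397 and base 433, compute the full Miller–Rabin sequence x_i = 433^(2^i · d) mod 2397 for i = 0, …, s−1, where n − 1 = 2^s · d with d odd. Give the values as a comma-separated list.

n − 1 = 2396 = 2^2 · 599, so s = 2 and d = 599.
x_0 = 433^599 mod 2397 = 151.
x_1 = 151^2 mod 2397 = 1228.

151, 1228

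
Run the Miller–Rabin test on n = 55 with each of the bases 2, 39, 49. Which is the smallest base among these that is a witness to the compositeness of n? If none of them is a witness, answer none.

2

n − 1 = 54 = 2^1 · 27, so s = 1 and d = 27.
Base 2: x_0 = 2^27 mod 55 = 18. x_0 ∉ {1, 54} and s = 1, so 2 is a Miller–Rabin witness and 55 is composite.
Base 39: x_0 = 39^27 mod 55 = 19. x_0 ∉ {1, 54} and s = 1, so 39 is a Miller–Rabin witness and 55 is composite.
Base 49: x_0 = 49^27 mod 55 = 14. x_0 ∉ {1, 54} and s = 1, so 49 is a Miller–Rabin witness and 55 is composite.
The smallest witness among the given bases is 2.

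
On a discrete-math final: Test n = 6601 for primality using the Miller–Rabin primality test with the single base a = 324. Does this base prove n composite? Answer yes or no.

n − 1 = 6600 = 2^3 · 825, so s = 3 and d = 825.
x_0 = 324^825 mod 6601 = 1.
x_0 = 1, so 324 is not a witness.

no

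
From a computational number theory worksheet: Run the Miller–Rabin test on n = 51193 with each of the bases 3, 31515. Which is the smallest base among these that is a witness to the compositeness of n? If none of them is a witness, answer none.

none

n − 1 = 51192 = 2^3 · 6399, so s = 3 and d = 6399.
Base 3: x_0 = 3^6399 mod 51193 = 16369. x_0 is neither 1 nor 51192, so continue squaring. x_1 = 16369^2 mod 51193 = 51192. x_1 ≡ −1, so 3 is not a witness.
Base 31515: x_0 = 31515^6399 mod 51193 = 34824. x_0 is neither 1 nor 51192, so continue squaring. x_1 = 34824^2 mod 51193 = 51192. x_1 ≡ −1, so 31515 is not a witness.
No listed base is a witness for 51193.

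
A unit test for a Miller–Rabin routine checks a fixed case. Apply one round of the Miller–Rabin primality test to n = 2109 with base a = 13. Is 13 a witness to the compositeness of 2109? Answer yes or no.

n − 1 = 2108 = 2^2 · 527, so s = 2 and d = 527.
Repeated squaring mod 2109: 13^1 ≡ 13, 13^2 ≡ 169, 13^4 ≡ 1144, 13^8 ≡ 1156, 13^16 ≡ 1339, 13^32 ≡ 271, 13^64 ≡ 1735, 13^128 ≡ 682, 13^256 ≡ 1144, 13^512 ≡ 1156.
527 = 512 + 8 + 4 + 2 + 1, so 13^527 ≡ 1156·1156·1144·169·13 ≡ 964 (mod 2109).
x_0 = 13^527 mod 2109 = 964.
x_0 is neither 1 nor 2108, so continue squaring.
x_1 = 964^2 mod 2109 = 1336.
Reached i = s−1 = 1 without hitting −1: 13 is a Miller–Rabin witness and 2109 is composite.

yes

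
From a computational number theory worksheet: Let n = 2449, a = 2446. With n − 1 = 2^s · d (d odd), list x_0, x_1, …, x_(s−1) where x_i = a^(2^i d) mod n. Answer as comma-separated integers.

n − 1 = 2448 = 2^4 · 153, so s = 4 and d = 153.
x_0 = 2446^153 mod 2449 = 2329.
x_1 = 2329^2 mod 2449 = 2155.
x_2 = 2155^2 mod 2449 = 721.
x_3 = 721^2 mod 2449 = 653.

2329, 2155, 721, 653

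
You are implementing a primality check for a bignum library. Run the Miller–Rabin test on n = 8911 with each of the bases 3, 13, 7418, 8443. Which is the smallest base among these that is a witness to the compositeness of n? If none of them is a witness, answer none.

n − 1 = 8910 = 2^1 · 4455, so s = 1 and d = 4455.
Base 3: x_0 = 3^4455 mod 8911 = 8910. x_0 = 8910 ≡ −1, so 3 is not a witness.
Base 13: x_0 = 13^4455 mod 8911 = 8910. x_0 = 8910 ≡ −1, so 13 is not a witness.
Base 7418: x_0 = 7418^4455 mod 8911 = 8910. x_0 = 8910 ≡ −1, so 7418 is not a witness.
Base 8443: x_0 = 8443^4455 mod 8911 = 1. x_0 = 1, so 8443 is not a witness.
No listed base is a witness for 8911.

none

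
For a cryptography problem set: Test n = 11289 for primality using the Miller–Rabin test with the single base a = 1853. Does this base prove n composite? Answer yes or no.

yes

n − 1 = 11288 = 2^3 · 1411, so s = 3 and d = 1411.
x_0 = 1853^1411 mod 11289 = 3794.
x_0 is neither 1 nor 11288, so continue squaring.
x_1 = 3794^2 mod 11289 = 961.
x_2 = 961^2 mod 11289 = 9112.
Reached i = s−1 = 2 without hitting −1: 1853 is a Miller–Rabin witness and 11289 is composite.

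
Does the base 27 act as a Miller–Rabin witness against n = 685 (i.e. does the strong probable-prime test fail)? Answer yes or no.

yes

n − 1 = 684 = 2^2 · 171, so s = 2 and d = 171.
Repeated squaring mod 685: 27^1 ≡ 27, 27^2 ≡ 44, 27^4 ≡ 566, 27^8 ≡ 461, 27^16 ≡ 171, 27^32 ≡ 471, 27^64 ≡ 586, 27^128 ≡ 211.
171 = 128 + 32 + 8 + 2 + 1, so 27^171 ≡ 211·471·461·44·27 ≡ 588 (mod 685).
x_0 = 27^171 mod 685 = 588.
x_0 is neither 1 nor 684, so continue squaring.
x_1 = 588^2 mod 685 = 504.
Reached i = s−1 = 1 without hitting −1: 27 is a Miller–Rabin witness and 685 is composite.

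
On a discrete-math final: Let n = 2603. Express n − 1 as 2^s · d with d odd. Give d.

1301

Halving: 2602 → 1301; 1301 is odd.
So 2602 = 2^1 · 1301.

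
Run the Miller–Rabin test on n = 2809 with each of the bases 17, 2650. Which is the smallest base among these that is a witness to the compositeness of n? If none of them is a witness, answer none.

17

n − 1 = 2808 = 2^3 · 351, so s = 3 and d = 351.
Base 17: x_0 = 17^351 mod 2809 = 2543. x_0 is neither 1 nor 2808, so continue squaring. x_1 = 2543^2 mod 2809 = 531. x_2 = 531^2 mod 2809 = 1061. Reached i = s−1 = 2 without hitting −1: 17 is a Miller–Rabin witness and 2809 is composite.
Base 2650: x_0 = 2650^351 mod 2809 = 0. x_0 is neither 1 nor 2808, so continue squaring. x_1 = 0^2 mod 2809 = 0. x_2 = 0^2 mod 2809 = 0. Reached i = s−1 = 2 without hitting −1: 2650 is a Miller–Rabin witness and 2809 is composite.
The smallest witness among the given bases is 17.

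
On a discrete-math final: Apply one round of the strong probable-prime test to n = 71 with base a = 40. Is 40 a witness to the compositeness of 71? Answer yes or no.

no

n − 1 = 70 = 2^1 · 35, so s = 1 and d = 35.
Repeated squaring mod 71: 40^1 ≡ 40, 40^2 ≡ 38, 40^4 ≡ 24, 40^8 ≡ 8, 40^16 ≡ 64, 40^32 ≡ 49.
35 = 32 + 2 + 1, so 40^35 ≡ 49·38·40 ≡ 1 (mod 71).
x_0 = 40^35 mod 71 = 1.
x_0 = 1, so 40 is not a witness.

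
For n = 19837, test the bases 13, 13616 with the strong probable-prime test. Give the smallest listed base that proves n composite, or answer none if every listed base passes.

13

n − 1 = 19836 = 2^2 · 4959, so s = 2 and d = 4959.
Base 13: x_0 = 13^4959 mod 19837 = 14746. x_0 is neither 1 nor 19836, so continue squaring. x_1 = 14746^2 mod 19837 = 11159. Reached i = s−1 = 1 without hitting −1: 13 is a Miller–Rabin witness and 19837 is composite.
Base 13616: x_0 = 13616^4959 mod 19837 = 5919. x_0 is neither 1 nor 19836, so continue squaring. x_1 = 5919^2 mod 19837 = 2419. Reached i = s−1 = 1 without hitting −1: 13616 is a Miller–Rabin witness and 19837 is composite.
The smallest witness among the given bases is 13.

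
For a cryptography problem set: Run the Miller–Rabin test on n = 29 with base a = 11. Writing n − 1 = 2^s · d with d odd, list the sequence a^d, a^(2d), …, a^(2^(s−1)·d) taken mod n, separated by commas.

n − 1 = 28 = 2^2 · 7, so s = 2 and d = 7.
x_0 = 11^7 mod 29 = 12.
x_1 = 12^2 mod 29 = 28.

12, 28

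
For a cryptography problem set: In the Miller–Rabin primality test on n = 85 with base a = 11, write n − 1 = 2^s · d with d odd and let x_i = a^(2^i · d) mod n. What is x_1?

n − 1 = 84 = 2^2 · 21, so s = 2 and d = 21.
x_0 = 11^21 mod 85 = 61.
x_1 = 61^2 mod 85 = 66.

66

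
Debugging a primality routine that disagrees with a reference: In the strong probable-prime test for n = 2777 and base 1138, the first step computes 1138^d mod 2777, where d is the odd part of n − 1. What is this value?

1

n − 1 = 2776 = 2^3 · 347, so s = 3 and d = 347.
Repeated squaring mod 2777: 1138^1 ≡ 1138, 1138^2 ≡ 962, 1138^4 ≡ 703, 1138^8 ≡ 2680, 1138^16 ≡ 1078, 1138^32 ≡ 1298, 1138^64 ≡ 1942, 1138^128 ≡ 198, 1138^256 ≡ 326.
347 = 256 + 64 + 16 + 8 + 2 + 1, so 1138^347 ≡ 326·1942·1078·2680·962·1138 ≡ 1 (mod 2777).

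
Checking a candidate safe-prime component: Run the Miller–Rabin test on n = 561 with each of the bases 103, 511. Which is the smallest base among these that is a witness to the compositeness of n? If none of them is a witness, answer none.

none

n − 1 = 560 = 2^4 · 35, so s = 4 and d = 35.
Base 103: x_0 = 103^35 mod 561 = 1. x_0 = 1, so 103 is not a witness.
Base 511: x_0 = 511^35 mod 561 = 1. x_0 = 1, so 511 is not a witness.
No listed base is a witness for 561.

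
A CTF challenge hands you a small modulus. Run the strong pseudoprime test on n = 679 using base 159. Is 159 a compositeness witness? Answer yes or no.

no

n − 1 = 678 = 2^1 · 339, so s = 1 and d = 339.
x_0 = 159^339 mod 679 = 678.
x_0 = 678 ≡ −1, so 159 is not a witness.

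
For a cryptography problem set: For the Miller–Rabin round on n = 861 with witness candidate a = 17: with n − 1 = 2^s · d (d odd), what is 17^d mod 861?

n − 1 = 860 = 2^2 · 215, so s = 2 and d = 215.
Repeated squaring mod 861: 17^1 ≡ 17, 17^2 ≡ 289, 17^4 ≡ 4, 17^8 ≡ 16, 17^16 ≡ 256, 17^32 ≡ 100, 17^64 ≡ 529, 17^128 ≡ 16.
215 = 128 + 64 + 16 + 4 + 2 + 1, so 17^215 ≡ 16·529·256·4·289·17 ≡ 782 (mod 861).

782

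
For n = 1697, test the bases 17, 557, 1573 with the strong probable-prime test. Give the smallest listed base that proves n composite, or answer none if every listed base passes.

n − 1 = 1696 = 2^5 · 53, so s = 5 and d = 53.
Base 17: x_0 = 17^53 mod 1697 = 787. x_0 is neither 1 nor 1696, so continue squaring. x_1 = 787^2 mod 1697 = 1661. x_2 = 1661^2 mod 1697 = 1296. x_3 = 1296^2 mod 1697 = 1283. x_4 = 1283^2 mod 1697 = 1696. x_4 ≡ −1, so 17 is not a witness.
Base 557: x_0 = 557^53 mod 1697 = 292. x_0 is neither 1 nor 1696, so continue squaring. x_1 = 292^2 mod 1697 = 414. x_2 = 414^2 mod 1697 = 1696. x_2 ≡ −1, so 557 is not a witness.
Base 1573: x_0 = 1573^53 mod 1697 = 988. x_0 is neither 1 nor 1696, so continue squaring. x_1 = 988^2 mod 1697 = 369. x_2 = 369^2 mod 1697 = 401. x_3 = 401^2 mod 1697 = 1283. x_4 = 1283^2 mod 1697 = 1696. x_4 ≡ −1, so 1573 is not a witness.
No listed base is a witness for 1697.

none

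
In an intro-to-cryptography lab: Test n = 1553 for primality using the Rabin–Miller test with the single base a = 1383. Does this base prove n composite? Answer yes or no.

n − 1 = 1552 = 2^4 · 97, so s = 4 and d = 97.
By repeated squaring, 1383^97 ≡ 672 (mod 1553).
x_0 = 1383^97 mod 1553 = 672.
x_0 is neither 1 nor 1552, so continue squaring.
x_1 = 672^2 mod 1553 = 1214.
x_2 = 1214^2 mod 1553 = 1552.
x_2 ≡ −1, so 1383 is not a witness.

no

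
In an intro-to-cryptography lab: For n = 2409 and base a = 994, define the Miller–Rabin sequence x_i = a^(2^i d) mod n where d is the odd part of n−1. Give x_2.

1642

n − 1 = 2408 = 2^3 · 301, so s = 3 and d = 301.
x_0 = 994^301 mod 2409 = 697.
x_1 = 697^2 mod 2409 = 1600.
x_2 = 1600^2 mod 2409 = 1642.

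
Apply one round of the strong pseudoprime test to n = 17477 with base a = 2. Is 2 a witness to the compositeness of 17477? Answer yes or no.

n − 1 = 17476 = 2^2 · 4369, so s = 2 and d = 4369.
Repeated squaring mod 17477: 2^1 ≡ 2, 2^2 ≡ 4, 2^4 ≡ 16, 2^8 ≡ 256, 2^16 ≡ 13105, 2^32 ≡ 12023, 2^64 ≡ 262, 2^128 ≡ 16213, 2^256 ≡ 7289, 2^512 ≡ 16918, 2^1024 ≡ 15372, 2^2048 ≡ 9344, 2^4096 ≡ 12721.
4369 = 4096 + 256 + 16 + 1, so 2^4369 ≡ 12721·7289·13105·2 ≡ 9069 (mod 17477).
x_0 = 2^4369 mod 17477 = 9069.
x_0 is neither 1 nor 17476, so continue squaring.
x_1 = 9069^2 mod 17477 = 17476.
x_1 ≡ −1, so 2 is not a witness.

no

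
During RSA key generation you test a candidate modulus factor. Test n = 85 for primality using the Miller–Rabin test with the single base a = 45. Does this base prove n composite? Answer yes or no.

yes

n − 1 = 84 = 2^2 · 21, so s = 2 and d = 21.
Repeated squaring mod 85: 45^1 ≡ 45, 45^2 ≡ 70, 45^4 ≡ 55, 45^8 ≡ 50, 45^16 ≡ 35.
21 = 16 + 4 + 1, so 45^21 ≡ 35·55·45 ≡ 10 (mod 85).
x_0 = 45^21 mod 85 = 10.
x_0 is neither 1 nor 84, so continue squaring.
x_1 = 10^2 mod 85 = 15.
Reached i = s−1 = 1 without hitting −1: 45 is a Miller–Rabin witness and 85 is composite.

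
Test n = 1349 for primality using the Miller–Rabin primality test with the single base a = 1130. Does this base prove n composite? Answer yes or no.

yes

n − 1 = 1348 = 2^2 · 337, so s = 2 and d = 337.
x_0 = 1130^337 mod 1349 = 652.
x_0 is neither 1 nor 1348, so continue squaring.
x_1 = 652^2 mod 1349 = 169.
Reached i = s−1 = 1 without hitting −1: 1130 is a Miller–Rabin witness and 1349 is composite.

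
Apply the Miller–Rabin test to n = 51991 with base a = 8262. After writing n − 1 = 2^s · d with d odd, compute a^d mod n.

1

n − 1 = 51990 = 2^1 · 25995, so s = 1 and d = 25995.
8262^25995 mod 51991 = 1.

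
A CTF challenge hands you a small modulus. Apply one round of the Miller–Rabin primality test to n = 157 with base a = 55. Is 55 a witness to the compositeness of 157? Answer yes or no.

no

n − 1 = 156 = 2^2 · 39, so s = 2 and d = 39.
x_0 = 55^39 mod 157 = 129.
x_0 is neither 1 nor 156, so continue squaring.
x_1 = 129^2 mod 157 = 156.
x_1 ≡ −1, so 55 is not a witness.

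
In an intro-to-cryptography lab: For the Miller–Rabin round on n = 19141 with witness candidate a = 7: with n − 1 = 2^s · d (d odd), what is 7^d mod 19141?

11870

n − 1 = 19140 = 2^2 · 4785, so s = 2 and d = 4785.
7^4785 mod 19141 = 11870.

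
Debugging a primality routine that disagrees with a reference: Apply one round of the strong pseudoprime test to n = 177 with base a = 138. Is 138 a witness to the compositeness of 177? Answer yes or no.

yes

n − 1 = 176 = 2^4 · 11, so s = 4 and d = 11.
x_0 = 138^11 mod 177 = 57.
x_0 is neither 1 nor 176, so continue squaring.
x_1 = 57^2 mod 177 = 63.
x_2 = 63^2 mod 177 = 75.
x_3 = 75^2 mod 177 = 138.
Reached i = s−1 = 3 without hitting −1: 138 is a Miller–Rabin witness and 177 is composite.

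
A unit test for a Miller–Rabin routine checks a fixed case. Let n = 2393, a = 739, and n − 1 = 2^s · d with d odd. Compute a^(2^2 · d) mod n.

n − 1 = 2392 = 2^3 · 299, so s = 3 and d = 299.
x_0 = 739^299 mod 2393 = 1422.
x_1 = 1422^2 mod 2393 = 2392.
x_2 = 2392^2 mod 2393 = 1.

1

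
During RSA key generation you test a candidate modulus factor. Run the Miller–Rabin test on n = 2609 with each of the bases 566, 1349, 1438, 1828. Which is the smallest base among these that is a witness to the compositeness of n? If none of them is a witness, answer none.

none

n − 1 = 2608 = 2^4 · 163, so s = 4 and d = 163.
Base 566: x_0 = 566^163 mod 2609 = 2338. x_0 is neither 1 nor 2608, so continue squaring. x_1 = 2338^2 mod 2609 = 389. x_2 = 389^2 mod 2609 = 2608. x_2 ≡ −1, so 566 is not a witness.
Base 1349: x_0 = 1349^163 mod 2609 = 572. x_0 is neither 1 nor 2608, so continue squaring. x_1 = 572^2 mod 2609 = 1059. x_2 = 1059^2 mod 2609 = 2220. x_3 = 2220^2 mod 2609 = 2608. x_3 ≡ −1, so 1349 is not a witness.
Base 1438: x_0 = 1438^163 mod 2609 = 271. x_0 is neither 1 nor 2608, so continue squaring. x_1 = 271^2 mod 2609 = 389. x_2 = 389^2 mod 2609 = 2608. x_2 ≡ −1, so 1438 is not a witness.
Base 1828: x_0 = 1828^163 mod 2609 = 2608. x_0 = 2608 ≡ −1, so 1828 is not a witness.
No listed base is a witness for 2609.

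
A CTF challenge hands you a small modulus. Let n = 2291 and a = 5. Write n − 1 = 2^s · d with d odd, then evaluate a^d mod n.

1695

n − 1 = 2290 = 2^1 · 1145, so s = 1 and d = 1145.
Repeated squaring mod 2291: 5^1 ≡ 5, 5^2 ≡ 25, 5^4 ≡ 625, 5^8 ≡ 1155, 5^16 ≡ 663, 5^32 ≡ 1988, 5^64 ≡ 169, 5^128 ≡ 1069, 5^256 ≡ 1843, 5^512 ≡ 1387, 5^1024 ≡ 1620.
1145 = 1024 + 64 + 32 + 16 + 8 + 1, so 5^1145 ≡ 1620·169·1988·663·1155·5 ≡ 1695 (mod 2291).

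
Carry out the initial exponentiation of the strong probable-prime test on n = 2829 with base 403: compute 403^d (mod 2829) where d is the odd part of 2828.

2395

n − 1 = 2828 = 2^2 · 707, so s = 2 and d = 707.
Repeated squaring mod 2829: 403^1 ≡ 403, 403^2 ≡ 1156, 403^4 ≡ 1048, 403^8 ≡ 652, 403^16 ≡ 754, 403^32 ≡ 2716, 403^64 ≡ 1453, 403^128 ≡ 775, 403^256 ≡ 877, 403^512 ≡ 2470.
707 = 512 + 128 + 64 + 2 + 1, so 403^707 ≡ 2470·775·1453·1156·403 ≡ 2395 (mod 2829).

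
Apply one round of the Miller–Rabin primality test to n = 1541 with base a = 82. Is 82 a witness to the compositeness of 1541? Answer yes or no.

no

n − 1 = 1540 = 2^2 · 385, so s = 2 and d = 385.
By repeated squaring, 82^385 ≡ 1 (mod 1541).
x_0 = 82^385 mod 1541 = 1.
x_0 = 1, so 82 is not a witness.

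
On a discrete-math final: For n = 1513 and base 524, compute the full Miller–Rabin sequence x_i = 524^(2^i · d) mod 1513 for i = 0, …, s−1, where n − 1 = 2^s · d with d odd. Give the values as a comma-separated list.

107, 858, 846

n − 1 = 1512 = 2^3 · 189, so s = 3 and d = 189.
x_0 = 524^189 mod 1513 = 107.
x_1 = 107^2 mod 1513 = 858.
x_2 = 858^2 mod 1513 = 846.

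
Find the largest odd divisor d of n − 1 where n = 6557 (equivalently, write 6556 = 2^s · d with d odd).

Halving: 6556 → 3278 → 1639; 1639 is odd.
So 6556 = 2^2 · 1639.

1639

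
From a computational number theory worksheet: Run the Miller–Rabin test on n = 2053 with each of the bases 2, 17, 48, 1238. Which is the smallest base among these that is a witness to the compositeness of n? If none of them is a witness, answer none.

n − 1 = 2052 = 2^2 · 513, so s = 2 and d = 513.
Base 2: x_0 = 2^513 mod 2053 = 244. x_0 is neither 1 nor 2052, so continue squaring. x_1 = 244^2 mod 2053 = 2052. x_1 ≡ −1, so 2 is not a witness.
Base 17: x_0 = 17^513 mod 2053 = 1. x_0 = 1, so 17 is not a witness.
Base 48: x_0 = 48^513 mod 2053 = 2052. x_0 = 2052 ≡ −1, so 48 is not a witness.
Base 1238: x_0 = 1238^513 mod 2053 = 1809. x_0 is neither 1 nor 2052, so continue squaring. x_1 = 1809^2 mod 2053 = 2052. x_1 ≡ −1, so 1238 is not a witness.
No listed base is a witness for 2053.

none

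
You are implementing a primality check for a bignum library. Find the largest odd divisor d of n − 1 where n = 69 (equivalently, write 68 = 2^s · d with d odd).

17

Halving: 68 → 34 → 17; 17 is odd.
So 68 = 2^2 · 17.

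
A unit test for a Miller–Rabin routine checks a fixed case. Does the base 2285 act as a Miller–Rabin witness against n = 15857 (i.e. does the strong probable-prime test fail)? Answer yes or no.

n − 1 = 15856 = 2^4 · 991, so s = 4 and d = 991.
Repeated squaring mod 15857: 2285^1 ≡ 2285, 2285^2 ≡ 4272, 2285^4 ≡ 14434, 2285^8 ≡ 11090, 2285^16 ≡ 1208, 2285^32 ≡ 420, 2285^64 ≡ 1973, 2285^128 ≡ 7764, 2285^256 ≡ 7239, 2285^512 ≡ 11593.
991 = 512 + 256 + 128 + 64 + 16 + 8 + 4 + 2 + 1, so 2285^991 ≡ 11593·7239·7764·1973·1208·11090·14434·4272·2285 ≡ 11373 (mod 15857).
x_0 = 2285^991 mod 15857 = 11373.
x_0 is neither 1 nor 15856, so continue squaring.
x_1 = 11373^2 mod 15857 = 15437.
x_2 = 15437^2 mod 15857 = 1973.
x_3 = 1973^2 mod 15857 = 7764.
Reached i = s−1 = 3 without hitting −1: 2285 is a Miller–Rabin witness and 15857 is composite.

yes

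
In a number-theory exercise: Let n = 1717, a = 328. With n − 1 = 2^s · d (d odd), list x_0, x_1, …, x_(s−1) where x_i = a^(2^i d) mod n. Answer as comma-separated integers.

462, 536

n − 1 = 1716 = 2^2 · 429, so s = 2 and d = 429.
x_0 = 328^429 mod 1717 = 462.
x_1 = 462^2 mod 1717 = 536.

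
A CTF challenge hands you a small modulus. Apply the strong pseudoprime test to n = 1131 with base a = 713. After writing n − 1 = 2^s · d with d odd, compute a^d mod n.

713

n − 1 = 1130 = 2^1 · 565, so s = 1 and d = 565.
713^565 mod 1131 = 713.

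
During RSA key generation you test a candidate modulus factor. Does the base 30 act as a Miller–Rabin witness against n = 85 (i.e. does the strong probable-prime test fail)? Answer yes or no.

n − 1 = 84 = 2^2 · 21, so s = 2 and d = 21.
Repeated squaring mod 85: 30^1 ≡ 30, 30^2 ≡ 50, 30^4 ≡ 35, 30^8 ≡ 35, 30^16 ≡ 35.
21 = 16 + 4 + 1, so 30^21 ≡ 35·35·30 ≡ 30 (mod 85).
x_0 = 30^21 mod 85 = 30.
x_0 is neither 1 nor 84, so continue squaring.
x_1 = 30^2 mod 85 = 50.
Reached i = s−1 = 1 without hitting −1: 30 is a Miller–Rabin witness and 85 is composite.

yes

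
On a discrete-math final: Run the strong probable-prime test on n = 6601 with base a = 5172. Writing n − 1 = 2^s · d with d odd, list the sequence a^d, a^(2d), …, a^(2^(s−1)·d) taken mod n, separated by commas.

n − 1 = 6600 = 2^3 · 825, so s = 3 and d = 825.
x_0 = 5172^825 mod 6601 = 5795.
x_1 = 5795^2 mod 6601 = 2738.
x_2 = 2738^2 mod 6601 = 4509.

5795, 2738, 4509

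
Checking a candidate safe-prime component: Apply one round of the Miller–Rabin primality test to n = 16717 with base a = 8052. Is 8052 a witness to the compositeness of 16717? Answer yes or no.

n − 1 = 16716 = 2^2 · 4179, so s = 2 and d = 4179.
x_0 = 8052^4179 mod 16717 = 2764.
x_0 is neither 1 nor 16716, so continue squaring.
x_1 = 2764^2 mod 16717 = 27.
Reached i = s−1 = 1 without hitting −1: 8052 is a Miller–Rabin witness and 16717 is composite.

yes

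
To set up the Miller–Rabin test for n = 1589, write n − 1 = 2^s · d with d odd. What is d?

397

Halving: 1588 → 794 → 397; 397 is odd.
So 1588 = 2^2 · 397.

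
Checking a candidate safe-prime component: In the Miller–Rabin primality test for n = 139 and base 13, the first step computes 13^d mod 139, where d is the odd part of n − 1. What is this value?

1

n − 1 = 138 = 2^1 · 69, so s = 1 and d = 69.
Repeated squaring mod 139: 13^1 ≡ 13, 13^2 ≡ 30, 13^4 ≡ 66, 13^8 ≡ 47, 13^16 ≡ 124, 13^32 ≡ 86, 13^64 ≡ 29.
69 = 64 + 4 + 1, so 13^69 ≡ 29·66·13 ≡ 1 (mod 139).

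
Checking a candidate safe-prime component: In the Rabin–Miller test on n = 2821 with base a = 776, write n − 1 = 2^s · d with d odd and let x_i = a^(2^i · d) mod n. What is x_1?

n − 1 = 2820 = 2^2 · 705, so s = 2 and d = 705.
Repeated squaring mod 2821: 776^1 ≡ 776, 776^2 ≡ 1303, 776^4 ≡ 2388, 776^8 ≡ 1303, 776^16 ≡ 2388, 776^32 ≡ 1303, 776^64 ≡ 2388, 776^128 ≡ 1303, 776^256 ≡ 2388, 776^512 ≡ 1303.
705 = 512 + 128 + 64 + 1, so 776^705 ≡ 1303·1303·2388·776 ≡ 1210 (mod 2821).
x_0 = 1210.
x_1 = 1210^2 mod 2821 = 1.

1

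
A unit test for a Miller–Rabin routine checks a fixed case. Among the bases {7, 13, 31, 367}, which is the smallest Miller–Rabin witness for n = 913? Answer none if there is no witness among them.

n − 1 = 912 = 2^4 · 57, so s = 4 and d = 57.
Base 7: x_0 = 7^57 mod 913 = 798. x_0 is neither 1 nor 912, so continue squaring. x_1 = 798^2 mod 913 = 443. x_2 = 443^2 mod 913 = 867. x_3 = 867^2 mod 913 = 290. Reached i = s−1 = 3 without hitting −1: 7 is a Miller–Rabin witness and 913 is composite.
Base 13: x_0 = 13^57 mod 913 = 909. x_0 is neither 1 nor 912, so continue squaring. x_1 = 909^2 mod 913 = 16. x_2 = 16^2 mod 913 = 256. x_3 = 256^2 mod 913 = 713. Reached i = s−1 = 3 without hitting −1: 13 is a Miller–Rabin witness and 913 is composite.
Base 31: x_0 = 31^57 mod 913 = 59. x_0 is neither 1 nor 912, so continue squaring. x_1 = 59^2 mod 913 = 742. x_2 = 742^2 mod 913 = 25. x_3 = 25^2 mod 913 = 625. Reached i = s−1 = 3 without hitting −1: 31 is a Miller–Rabin witness and 913 is composite.
Base 367: x_0 = 367^57 mod 913 = 5. x_0 is neither 1 nor 912, so continue squaring. x_1 = 5^2 mod 913 = 25. x_2 = 25^2 mod 913 = 625. x_3 = 625^2 mod 913 = 774. Reached i = s−1 = 3 without hitting −1: 367 is a Miller–Rabin witness and 913 is composite.
The smallest witness among the given bases is 7.

7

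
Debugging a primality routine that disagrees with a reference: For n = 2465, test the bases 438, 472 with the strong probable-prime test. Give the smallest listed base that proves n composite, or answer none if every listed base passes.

none

n − 1 = 2464 = 2^5 · 77, so s = 5 and d = 77.
Base 438: x_0 = 438^77 mod 2465 = 2308. x_0 is neither 1 nor 2464, so continue squaring. x_1 = 2308^2 mod 2465 = 2464. x_1 ≡ −1, so 438 is not a witness.
Base 472: x_0 = 472^77 mod 2465 = 302. x_0 is neither 1 nor 2464, so continue squaring. x_1 = 302^2 mod 2465 = 2464. x_1 ≡ −1, so 472 is not a witness.
No listed base is a witness for 2465.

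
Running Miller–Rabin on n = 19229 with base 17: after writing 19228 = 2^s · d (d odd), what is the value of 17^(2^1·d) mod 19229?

n − 1 = 19228 = 2^2 · 4807, so s = 2 and d = 4807.
Repeated squaring mod 19229: 17^1 ≡ 17, 17^2 ≡ 289, 17^4 ≡ 6605, 17^8 ≡ 14653, 17^16 ≡ 18624, 17^32 ≡ 674, 17^64 ≡ 12009, 17^128 ≡ 17810, 17^256 ≡ 13745, 17^512 ≡ 100, 17^1024 ≡ 10000, 17^2048 ≡ 9200, 17^4096 ≡ 13171.
4807 = 4096 + 512 + 128 + 64 + 4 + 2 + 1, so 17^4807 ≡ 13171·100·17810·12009·6605·289·17 ≡ 6737 (mod 19229).
x_0 = 6737.
x_1 = 6737^2 mod 19229 = 6729.

6729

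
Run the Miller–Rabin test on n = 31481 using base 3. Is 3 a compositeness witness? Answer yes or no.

no

n − 1 = 31480 = 2^3 · 3935, so s = 3 and d = 3935.
x_0 = 3^3935 mod 31481 = 15199.
x_0 is neither 1 nor 31480, so continue squaring.
x_1 = 15199^2 mod 31481 = 2023.
x_2 = 2023^2 mod 31481 = 31480.
x_2 ≡ −1, so 3 is not a witness.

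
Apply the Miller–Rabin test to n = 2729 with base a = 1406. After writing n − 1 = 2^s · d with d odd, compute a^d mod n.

1778

n − 1 = 2728 = 2^3 · 341, so s = 3 and d = 341.
By repeated squaring, 1406^341 ≡ 1778 (mod 2729).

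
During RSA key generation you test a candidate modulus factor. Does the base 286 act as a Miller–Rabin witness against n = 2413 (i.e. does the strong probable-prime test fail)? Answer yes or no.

yes

n − 1 = 2412 = 2^2 · 603, so s = 2 and d = 603.
Repeated squaring mod 2413: 286^1 ≡ 286, 286^2 ≡ 2167, 286^4 ≡ 191, 286^8 ≡ 286, 286^16 ≡ 2167, 286^32 ≡ 191, 286^64 ≡ 286, 286^128 ≡ 2167, 286^256 ≡ 191, 286^512 ≡ 286.
603 = 512 + 64 + 16 + 8 + 2 + 1, so 286^603 ≡ 286·286·2167·286·2167·286 ≡ 286 (mod 2413).
x_0 = 286^603 mod 2413 = 286.
x_0 is neither 1 nor 2412, so continue squaring.
x_1 = 286^2 mod 2413 = 2167.
Reached i = s−1 = 1 without hitting −1: 286 is a Miller–Rabin witness and 2413 is composite.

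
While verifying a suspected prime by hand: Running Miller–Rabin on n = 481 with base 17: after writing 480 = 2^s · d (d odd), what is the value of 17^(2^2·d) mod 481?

n − 1 = 480 = 2^5 · 15, so s = 5 and d = 15.
Repeated squaring mod 481: 17^1 ≡ 17, 17^2 ≡ 289, 17^4 ≡ 308, 17^8 ≡ 107.
15 = 8 + 4 + 2 + 1, so 17^15 ≡ 107·308·289·17 ≡ 51 (mod 481).
x_0 = 51.
x_1 = 51^2 mod 481 = 196.
x_2 = 196^2 mod 481 = 417.

417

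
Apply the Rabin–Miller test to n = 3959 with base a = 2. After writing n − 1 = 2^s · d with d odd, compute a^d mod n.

n − 1 = 3958 = 2^1 · 1979, so s = 1 and d = 1979.
2^1979 mod 3959 = 648.

648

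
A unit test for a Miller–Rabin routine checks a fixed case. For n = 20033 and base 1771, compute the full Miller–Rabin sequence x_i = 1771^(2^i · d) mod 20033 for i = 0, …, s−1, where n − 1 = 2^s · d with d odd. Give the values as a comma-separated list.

n − 1 = 20032 = 2^6 · 313, so s = 6 and d = 313.
x_0 = 1771^313 mod 20033 = 1771.
x_1 = 1771^2 mod 20033 = 11293.
x_2 = 11293^2 mod 20033 = 1771.
x_3 = 1771^2 mod 20033 = 11293.
x_4 = 11293^2 mod 20033 = 1771.
x_5 = 1771^2 mod 20033 = 11293.

1771, 11293, 1771, 11293, 1771, 11293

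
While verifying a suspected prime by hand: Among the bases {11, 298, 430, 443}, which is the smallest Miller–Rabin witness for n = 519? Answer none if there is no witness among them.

n − 1 = 518 = 2^1 · 259, so s = 1 and d = 259.
Base 11: x_0 = 11^259 mod 519 = 335. x_0 ∉ {1, 518} and s = 1, so 11 is a Miller–Rabin witness and 519 is composite.
Base 298: x_0 = 298^259 mod 519 = 394. x_0 ∉ {1, 518} and s = 1, so 298 is a Miller–Rabin witness and 519 is composite.
Base 430: x_0 = 430^259 mod 519 = 430. x_0 ∉ {1, 518} and s = 1, so 430 is a Miller–Rabin witness and 519 is composite.
Base 443: x_0 = 443^259 mod 519 = 422. x_0 ∉ {1, 518} and s = 1, so 443 is a Miller–Rabin witness and 519 is composite.
The smallest witness among the given bases is 11.

11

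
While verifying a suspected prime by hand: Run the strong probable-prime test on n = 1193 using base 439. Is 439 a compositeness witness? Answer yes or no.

no

n − 1 = 1192 = 2^3 · 149, so s = 3 and d = 149.
x_0 = 439^149 mod 1193 = 1192.
x_0 = 1192 ≡ −1, so 439 is not a witness.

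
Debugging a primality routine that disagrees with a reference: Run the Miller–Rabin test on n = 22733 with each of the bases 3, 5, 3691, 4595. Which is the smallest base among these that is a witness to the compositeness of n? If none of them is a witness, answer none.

3

n − 1 = 22732 = 2^2 · 5683, so s = 2 and d = 5683.
Base 3: x_0 = 3^5683 mod 22733 = 22190. x_0 is neither 1 nor 22732, so continue squaring. x_1 = 22190^2 mod 22733 = 22053. Reached i = s−1 = 1 without hitting −1: 3 is a Miller–Rabin witness and 22733 is composite.
Base 5: x_0 = 5^5683 mod 22733 = 8462. x_0 is neither 1 nor 22732, so continue squaring. x_1 = 8462^2 mod 22733 = 19227. Reached i = s−1 = 1 without hitting −1: 5 is a Miller–Rabin witness and 22733 is composite.
Base 3691: x_0 = 3691^5683 mod 22733 = 6874. x_0 is neither 1 nor 22732, so continue squaring. x_1 = 6874^2 mod 22733 = 12702. Reached i = s−1 = 1 without hitting −1: 3691 is a Miller–Rabin witness and 22733 is composite.
Base 4595: x_0 = 4595^5683 mod 22733 = 13349. x_0 is neither 1 nor 22732, so continue squaring. x_1 = 13349^2 mod 22733 = 14547. Reached i = s−1 = 1 without hitting −1: 4595 is a Miller–Rabin witness and 22733 is composite.
The smallest witness among the given bases is 3.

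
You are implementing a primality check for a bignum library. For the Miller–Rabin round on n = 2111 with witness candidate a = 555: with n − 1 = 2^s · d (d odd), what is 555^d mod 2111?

n − 1 = 2110 = 2^1 · 1055, so s = 1 and d = 1055.
555^1055 mod 2111 = 2110.

2110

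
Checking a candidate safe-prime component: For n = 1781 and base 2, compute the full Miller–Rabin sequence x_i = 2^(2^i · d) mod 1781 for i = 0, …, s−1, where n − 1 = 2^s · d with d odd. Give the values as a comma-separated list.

951, 1434

n − 1 = 1780 = 2^2 · 445, so s = 2 and d = 445.
x_0 = 2^445 mod 1781 = 951.
x_1 = 951^2 mod 1781 = 1434.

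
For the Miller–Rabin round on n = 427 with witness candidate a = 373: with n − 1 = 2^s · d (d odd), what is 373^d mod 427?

267

n − 1 = 426 = 2^1 · 213, so s = 1 and d = 213.
373^213 mod 427 = 267.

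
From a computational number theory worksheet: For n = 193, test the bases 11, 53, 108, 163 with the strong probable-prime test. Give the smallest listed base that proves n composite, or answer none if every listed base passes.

n − 1 = 192 = 2^6 · 3, so s = 6 and d = 3.
Base 11: x_0 = 11^3 mod 193 = 173. x_0 is neither 1 nor 192, so continue squaring. x_1 = 173^2 mod 193 = 14. x_2 = 14^2 mod 193 = 3. x_3 = 3^2 mod 193 = 9. x_4 = 9^2 mod 193 = 81. x_5 = 81^2 mod 193 = 192. x_5 ≡ −1, so 11 is not a witness.
Base 53: x_0 = 53^3 mod 193 = 74. x_0 is neither 1 nor 192, so continue squaring. x_1 = 74^2 mod 193 = 72. x_2 = 72^2 mod 193 = 166. x_3 = 166^2 mod 193 = 150. x_4 = 150^2 mod 193 = 112. x_5 = 112^2 mod 193 = 192. x_5 ≡ −1, so 53 is not a witness.
Base 108: x_0 = 108^3 mod 193 = 1. x_0 = 1, so 108 is not a witness.
Base 163: x_0 = 163^3 mod 193 = 20. x_0 is neither 1 nor 192, so continue squaring. x_1 = 20^2 mod 193 = 14. x_2 = 14^2 mod 193 = 3. x_3 = 3^2 mod 193 = 9. x_4 = 9^2 mod 193 = 81. x_5 = 81^2 mod 193 = 192. x_5 ≡ −1, so 163 is not a witness.
No listed base is a witness for 193.

none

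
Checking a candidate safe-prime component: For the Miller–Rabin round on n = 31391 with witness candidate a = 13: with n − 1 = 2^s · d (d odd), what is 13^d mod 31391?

1

n − 1 = 31390 = 2^1 · 15695, so s = 1 and d = 15695.
13^15695 mod 31391 = 1.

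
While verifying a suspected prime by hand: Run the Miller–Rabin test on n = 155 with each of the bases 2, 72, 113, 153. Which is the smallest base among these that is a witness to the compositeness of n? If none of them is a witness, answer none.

2

n − 1 = 154 = 2^1 · 77, so s = 1 and d = 77.
Base 2: x_0 = 2^77 mod 155 = 97. x_0 ∉ {1, 154} and s = 1, so 2 is a Miller–Rabin witness and 155 is composite.
Base 72: x_0 = 72^77 mod 155 = 7. x_0 ∉ {1, 154} and s = 1, so 72 is a Miller–Rabin witness and 155 is composite.
Base 113: x_0 = 113^77 mod 155 = 28. x_0 ∉ {1, 154} and s = 1, so 113 is a Miller–Rabin witness and 155 is composite.
Base 153: x_0 = 153^77 mod 155 = 58. x_0 ∉ {1, 154} and s = 1, so 153 is a Miller–Rabin witness and 155 is composite.
The smallest witness among the given bases is 2.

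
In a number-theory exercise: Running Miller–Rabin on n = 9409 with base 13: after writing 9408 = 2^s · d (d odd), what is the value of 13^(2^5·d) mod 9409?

8440

n − 1 = 9408 = 2^6 · 147, so s = 6 and d = 147.
Repeated squaring mod 9409: 13^1 ≡ 13, 13^2 ≡ 169, 13^4 ≡ 334, 13^8 ≡ 8057, 13^16 ≡ 2558, 13^32 ≡ 4109, 13^64 ≡ 4135, 13^128 ≡ 2072.
147 = 128 + 16 + 2 + 1, so 13^147 ≡ 2072·2558·169·13 ≡ 2362 (mod 9409).
x_0 = 2362.
x_1 = 2362^2 mod 9409 = 8916.
x_2 = 8916^2 mod 9409 = 7824.
x_3 = 7824^2 mod 9409 = 22.
x_4 = 22^2 mod 9409 = 484.
x_5 = 484^2 mod 9409 = 8440.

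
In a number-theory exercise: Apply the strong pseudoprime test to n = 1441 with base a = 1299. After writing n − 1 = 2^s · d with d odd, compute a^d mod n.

n − 1 = 1440 = 2^5 · 45, so s = 5 and d = 45.
1299^45 mod 1441 = 837.

837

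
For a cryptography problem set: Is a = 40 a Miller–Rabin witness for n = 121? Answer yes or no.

no

n − 1 = 120 = 2^3 · 15, so s = 3 and d = 15.
By repeated squaring, 40^15 ≡ 120 (mod 121).
x_0 = 40^15 mod 121 = 120.
x_0 = 120 ≡ −1, so 40 is not a witness.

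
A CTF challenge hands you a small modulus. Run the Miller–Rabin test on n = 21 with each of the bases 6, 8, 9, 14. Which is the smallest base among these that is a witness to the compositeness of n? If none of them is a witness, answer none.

6

n − 1 = 20 = 2^2 · 5, so s = 2 and d = 5.
Base 6: x_0 = 6^5 mod 21 = 6. x_0 is neither 1 nor 20, so continue squaring. x_1 = 6^2 mod 21 = 15. Reached i = s−1 = 1 without hitting −1: 6 is a Miller–Rabin witness and 21 is composite.
Base 8: x_0 = 8^5 mod 21 = 8. x_0 is neither 1 nor 20, so continue squaring. x_1 = 8^2 mod 21 = 1. x_1 = 1 but x_0 ≠ ±1, a nontrivial square root of 1 — 8 is a witness and 21 is composite.
Base 9: x_0 = 9^5 mod 21 = 18. x_0 is neither 1 nor 20, so continue squaring. x_1 = 18^2 mod 21 = 9. Reached i = s−1 = 1 without hitting −1: 9 is a Miller–Rabin witness and 21 is composite.
Base 14: x_0 = 14^5 mod 21 = 14. x_0 is neither 1 nor 20, so continue squaring. x_1 = 14^2 mod 21 = 7. Reached i = s−1 = 1 without hitting −1: 14 is a Miller–Rabin witness and 21 is composite.
The smallest witness among the given bases is 6.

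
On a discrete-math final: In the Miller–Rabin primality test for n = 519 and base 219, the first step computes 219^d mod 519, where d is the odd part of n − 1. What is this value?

300

n − 1 = 518 = 2^1 · 259, so s = 1 and d = 259.
219^259 mod 519 = 300.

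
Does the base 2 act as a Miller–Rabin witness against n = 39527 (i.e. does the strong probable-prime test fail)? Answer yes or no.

n − 1 = 39526 = 2^1 · 19763, so s = 1 and d = 19763.
x_0 = 2^19763 mod 39527 = 36724.
x_0 ∉ {1, 39526} and s = 1, so 2 is a Miller–Rabin witness and 39527 is composite.

yes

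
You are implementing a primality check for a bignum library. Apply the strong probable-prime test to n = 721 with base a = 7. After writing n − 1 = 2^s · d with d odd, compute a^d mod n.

n − 1 = 720 = 2^4 · 45, so s = 4 and d = 45.
Repeated squaring mod 721: 7^1 ≡ 7, 7^2 ≡ 49, 7^4 ≡ 238, 7^8 ≡ 406, 7^16 ≡ 448, 7^32 ≡ 266.
45 = 32 + 8 + 4 + 1, so 7^45 ≡ 266·406·238·7 ≡ 112 (mod 721).

112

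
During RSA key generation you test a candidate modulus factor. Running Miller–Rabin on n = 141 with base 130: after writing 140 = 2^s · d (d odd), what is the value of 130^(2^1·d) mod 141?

130

n − 1 = 140 = 2^2 · 35, so s = 2 and d = 35.
x_0 = 130^35 mod 141 = 100.
x_1 = 100^2 mod 141 = 130.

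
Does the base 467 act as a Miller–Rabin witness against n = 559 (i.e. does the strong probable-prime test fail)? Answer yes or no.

n − 1 = 558 = 2^1 · 279, so s = 1 and d = 279.
By repeated squaring, 467^279 ≡ 558 (mod 559).
x_0 = 467^279 mod 559 = 558.
x_0 = 558 ≡ −1, so 467 is not a witness.

no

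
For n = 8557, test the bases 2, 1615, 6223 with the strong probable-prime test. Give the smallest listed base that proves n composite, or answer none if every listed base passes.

2

n − 1 = 8556 = 2^2 · 2139, so s = 2 and d = 2139.
Base 2: x_0 = 2^2139 mod 8557 = 1575. x_0 is neither 1 nor 8556, so continue squaring. x_1 = 1575^2 mod 8557 = 7652. Reached i = s−1 = 1 without hitting −1: 2 is a Miller–Rabin witness and 8557 is composite.
Base 1615: x_0 = 1615^2139 mod 8557 = 3739. x_0 is neither 1 nor 8556, so continue squaring. x_1 = 3739^2 mod 8557 = 6540. Reached i = s−1 = 1 without hitting −1: 1615 is a Miller–Rabin witness and 8557 is composite.
Base 6223: x_0 = 6223^2139 mod 8557 = 4445. x_0 is neither 1 nor 8556, so continue squaring. x_1 = 4445^2 mod 8557 = 8469. Reached i = s−1 = 1 without hitting −1: 6223 is a Miller–Rabin witness and 8557 is composite.
The smallest witness among the given bases is 2.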